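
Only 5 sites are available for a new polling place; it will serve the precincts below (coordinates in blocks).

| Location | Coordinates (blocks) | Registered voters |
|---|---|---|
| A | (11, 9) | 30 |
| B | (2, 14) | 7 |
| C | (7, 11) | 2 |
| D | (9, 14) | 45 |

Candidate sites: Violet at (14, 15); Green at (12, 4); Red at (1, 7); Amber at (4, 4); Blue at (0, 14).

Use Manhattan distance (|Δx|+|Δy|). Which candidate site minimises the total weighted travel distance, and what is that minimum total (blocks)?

Violet, total 653 blocks

Total weighted distance at each candidate:
  Violet (14, 15): total = 653
  Green (12, 4): total = 929
  Red (1, 7): total = 1111
  Amber (4, 4): total = 1139
  Blue (0, 14): total = 919
Minimum is at Violet with total 653 blocks.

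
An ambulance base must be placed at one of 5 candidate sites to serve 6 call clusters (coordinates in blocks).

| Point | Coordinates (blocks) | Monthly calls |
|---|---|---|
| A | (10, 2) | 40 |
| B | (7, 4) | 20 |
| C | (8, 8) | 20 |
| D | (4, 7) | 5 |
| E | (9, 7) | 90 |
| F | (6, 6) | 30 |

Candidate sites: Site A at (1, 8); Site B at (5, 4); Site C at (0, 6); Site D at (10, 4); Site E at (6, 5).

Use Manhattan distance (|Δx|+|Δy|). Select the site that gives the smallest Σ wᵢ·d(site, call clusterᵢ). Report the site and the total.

Site D, total 845 blocks

Total weighted distance at each candidate:
  Site A (1, 8): total = 1980
  Site B (5, 4): total = 1200
  Site C (0, 6): total = 2045
  Site D (10, 4): total = 845
  Site E (6, 5): total = 920
Minimum is at Site D with total 845 blocks.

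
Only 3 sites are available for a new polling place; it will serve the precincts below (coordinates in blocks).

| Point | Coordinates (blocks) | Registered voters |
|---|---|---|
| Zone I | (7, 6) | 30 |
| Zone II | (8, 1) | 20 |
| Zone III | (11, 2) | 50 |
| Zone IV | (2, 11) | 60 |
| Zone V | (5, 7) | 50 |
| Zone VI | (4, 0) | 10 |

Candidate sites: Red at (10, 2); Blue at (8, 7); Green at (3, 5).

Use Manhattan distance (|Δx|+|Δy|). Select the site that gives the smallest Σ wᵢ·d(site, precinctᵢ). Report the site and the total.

Total weighted distance at each candidate:
  Red (10, 2): total = 1920
  Blue (8, 7): total = 1440
  Green (3, 5): total = 1560
Minimum is at Blue with total 1440 blocks.

Blue, total 1440 blocks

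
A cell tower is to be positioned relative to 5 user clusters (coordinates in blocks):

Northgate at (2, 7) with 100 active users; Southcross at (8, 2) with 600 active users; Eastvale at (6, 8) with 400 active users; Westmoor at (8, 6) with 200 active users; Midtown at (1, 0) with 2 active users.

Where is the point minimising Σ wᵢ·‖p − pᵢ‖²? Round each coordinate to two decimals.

The minimiser of Σwᵢ‖p−pᵢ‖² is the weighted centroid p* = (Σwᵢpᵢ)/(Σwᵢ).
Σwᵢ = 1302.
Σwᵢxᵢ = 100·2 + 600·8 + 400·6 + 200·8 + 2·1 = 9002.
Σwᵢyᵢ = 100·7 + 600·2 + 400·8 + 200·6 + 2·0 = 6300.
x* = 9002/1302 = 6.91, y* = 6300/1302 = 4.84.

(6.91, 4.84)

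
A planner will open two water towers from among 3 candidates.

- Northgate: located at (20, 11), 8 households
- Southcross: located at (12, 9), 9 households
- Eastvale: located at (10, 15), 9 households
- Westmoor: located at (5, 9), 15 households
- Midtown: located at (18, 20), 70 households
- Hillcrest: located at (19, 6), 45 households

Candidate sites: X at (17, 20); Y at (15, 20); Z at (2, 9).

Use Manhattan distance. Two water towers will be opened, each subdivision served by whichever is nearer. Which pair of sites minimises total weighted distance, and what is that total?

Evaluate every pair (each demand assigned to the nearer of the two):
  {X, Z}: total = 1129
  {Y, Z}: total = 1357
  {X, Y}: total = 1417
Best pair: {X, Z} with total 1129.

{X, Z}, total 1129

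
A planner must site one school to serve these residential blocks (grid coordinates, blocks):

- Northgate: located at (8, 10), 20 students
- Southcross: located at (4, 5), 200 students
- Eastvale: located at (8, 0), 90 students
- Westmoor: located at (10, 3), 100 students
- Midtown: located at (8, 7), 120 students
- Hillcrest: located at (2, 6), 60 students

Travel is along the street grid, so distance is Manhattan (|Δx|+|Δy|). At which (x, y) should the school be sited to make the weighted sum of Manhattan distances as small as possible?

(8, 5)

Manhattan distance separates: Σwᵢ(|x−xᵢ|+|y−yᵢ|) = Σwᵢ|x−xᵢ| + Σwᵢ|y−yᵢ|, so x and y are optimised independently as 1-D weighted medians.
Total weight W = 590; half = 295.
x-coordinate, sorted with cumulative weight:
  x=2 (Hillcrest, w=60) cum 60
  x=4 (Southcross, w=200) cum 260
  x=8 (Northgate, w=20) cum 280
  x=8 (Eastvale, w=90) cum 370  ← median
  x=8 (Midtown, w=120) cum 490
  x=10 (Westmoor, w=100) cum 590
⇒ x* = 8
y-coordinate, sorted with cumulative weight:
  y=0 (Eastvale, w=90) cum 90
  y=3 (Westmoor, w=100) cum 190
  y=5 (Southcross, w=200) cum 390  ← median
  y=6 (Hillcrest, w=60) cum 450
  y=7 (Midtown, w=120) cum 570
  y=10 (Northgate, w=20) cum 590
⇒ y* = 5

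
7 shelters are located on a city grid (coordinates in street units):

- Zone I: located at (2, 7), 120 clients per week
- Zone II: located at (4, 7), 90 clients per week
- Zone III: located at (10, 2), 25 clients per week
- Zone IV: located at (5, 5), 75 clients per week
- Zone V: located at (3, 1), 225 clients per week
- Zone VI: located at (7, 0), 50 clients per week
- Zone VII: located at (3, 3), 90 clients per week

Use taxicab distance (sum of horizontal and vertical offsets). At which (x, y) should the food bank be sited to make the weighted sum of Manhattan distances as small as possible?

Manhattan distance separates: Σwᵢ(|x−xᵢ|+|y−yᵢ|) = Σwᵢ|x−xᵢ| + Σwᵢ|y−yᵢ|, so x and y are optimised independently as 1-D weighted medians.
Total weight W = 675; half = 337.5.
x-coordinate, sorted with cumulative weight:
  x=2 (Zone I, w=120) cum 120
  x=3 (Zone V, w=225) cum 345  ← median
  x=3 (Zone VII, w=90) cum 435
  x=4 (Zone II, w=90) cum 525
  x=5 (Zone IV, w=75) cum 600
  x=7 (Zone VI, w=50) cum 650
  x=10 (Zone III, w=25) cum 675
⇒ x* = 3
y-coordinate, sorted with cumulative weight:
  y=0 (Zone VI, w=50) cum 50
  y=1 (Zone V, w=225) cum 275
  y=2 (Zone III, w=25) cum 300
  y=3 (Zone VII, w=90) cum 390  ← median
  y=5 (Zone IV, w=75) cum 465
  y=7 (Zone I, w=120) cum 585
  y=7 (Zone II, w=90) cum 675
⇒ y* = 3

(3, 3)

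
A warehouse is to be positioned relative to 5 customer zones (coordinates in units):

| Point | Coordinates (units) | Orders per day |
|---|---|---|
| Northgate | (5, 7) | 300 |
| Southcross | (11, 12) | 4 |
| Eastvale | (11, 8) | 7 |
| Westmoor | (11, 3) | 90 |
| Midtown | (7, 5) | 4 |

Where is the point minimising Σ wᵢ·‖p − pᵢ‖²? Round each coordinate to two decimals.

(6.52, 6.16)

The minimiser of Σwᵢ‖p−pᵢ‖² is the weighted centroid p* = (Σwᵢpᵢ)/(Σwᵢ).
Σwᵢ = 405.
Σwᵢxᵢ = 300·5 + 4·11 + 7·11 + 90·11 + 4·7 = 2639.
Σwᵢyᵢ = 300·7 + 4·12 + 7·8 + 90·3 + 4·5 = 2494.
x* = 2639/405 = 6.52, y* = 2494/405 = 6.16.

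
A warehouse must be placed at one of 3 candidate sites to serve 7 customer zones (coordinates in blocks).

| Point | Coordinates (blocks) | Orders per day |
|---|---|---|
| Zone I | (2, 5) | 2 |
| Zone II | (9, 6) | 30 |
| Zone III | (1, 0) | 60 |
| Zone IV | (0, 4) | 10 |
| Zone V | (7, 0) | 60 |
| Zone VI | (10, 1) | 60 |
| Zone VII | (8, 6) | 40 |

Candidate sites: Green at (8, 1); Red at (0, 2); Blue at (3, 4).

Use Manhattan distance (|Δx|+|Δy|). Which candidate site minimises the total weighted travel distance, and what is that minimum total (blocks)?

Green, total 1230 blocks

Total weighted distance at each candidate:
  Green (8, 1): total = 1230
  Red (0, 2): total = 2280
  Blue (3, 4): total = 1994
Minimum is at Green with total 1230 blocks.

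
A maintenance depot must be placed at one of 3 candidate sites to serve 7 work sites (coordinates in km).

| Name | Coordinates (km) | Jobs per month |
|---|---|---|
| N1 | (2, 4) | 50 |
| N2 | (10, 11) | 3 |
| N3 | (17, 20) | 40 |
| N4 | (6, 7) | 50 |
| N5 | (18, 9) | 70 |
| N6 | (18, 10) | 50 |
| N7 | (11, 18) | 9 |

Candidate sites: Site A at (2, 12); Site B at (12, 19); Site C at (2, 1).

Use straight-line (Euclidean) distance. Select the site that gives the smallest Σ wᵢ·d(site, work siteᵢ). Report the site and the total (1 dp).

Total weighted distance at each candidate:
  Site A (2, 12): total = 3467.4
  Site B (12, 19): total = 3170.8
  Site C (2, 1): total = 3860.5
Minimum is at Site B with total 3170.8 km.

Site B, total 3170.8 km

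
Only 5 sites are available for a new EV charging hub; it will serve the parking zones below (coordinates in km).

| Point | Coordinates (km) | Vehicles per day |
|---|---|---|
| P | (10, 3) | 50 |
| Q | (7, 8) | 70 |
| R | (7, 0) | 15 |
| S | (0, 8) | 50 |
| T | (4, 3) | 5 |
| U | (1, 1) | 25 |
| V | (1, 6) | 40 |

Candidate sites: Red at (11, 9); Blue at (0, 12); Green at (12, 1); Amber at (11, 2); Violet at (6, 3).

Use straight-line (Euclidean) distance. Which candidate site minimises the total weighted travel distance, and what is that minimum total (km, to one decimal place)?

Total weighted distance at each candidate:
  Red (11, 9): total = 2076.6
  Blue (0, 12): total = 2214.1
  Green (12, 1): total = 2314.2
  Amber (11, 2): total = 1986.5
  Violet (6, 3): total = 1372.7
Minimum is at Violet with total 1372.7 km.

Violet, total 1372.7 km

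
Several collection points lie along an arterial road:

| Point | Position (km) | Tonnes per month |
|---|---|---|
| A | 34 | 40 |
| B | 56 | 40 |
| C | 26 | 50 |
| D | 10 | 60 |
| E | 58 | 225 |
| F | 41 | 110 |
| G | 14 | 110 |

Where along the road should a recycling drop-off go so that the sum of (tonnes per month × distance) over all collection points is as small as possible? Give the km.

x = 41

For a sum of weighted absolute distances on a line, the optimum is the weighted median (not the mean). Total weight W = 635; half-weight = 317.5.
Sort by position and accumulate weight:
  km 10 (D, w=60) → cum 60
  km 14 (G, w=110) → cum 170
  km 26 (C, w=50) → cum 220
  km 34 (A, w=40) → cum 260
  km 41 (F, w=110) → cum 370  ≥ 317.5 → median here
  km 56 (B, w=40) → cum 410
  km 58 (E, w=225) → cum 635
Optimal location: km 41.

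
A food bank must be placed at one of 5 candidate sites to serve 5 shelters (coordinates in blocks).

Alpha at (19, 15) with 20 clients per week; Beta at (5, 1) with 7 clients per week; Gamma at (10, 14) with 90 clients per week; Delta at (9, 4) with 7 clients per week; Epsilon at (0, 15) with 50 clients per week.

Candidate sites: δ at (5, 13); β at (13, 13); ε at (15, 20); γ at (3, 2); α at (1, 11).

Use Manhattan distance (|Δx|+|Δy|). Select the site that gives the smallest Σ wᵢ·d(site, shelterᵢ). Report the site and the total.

δ, total 1385 blocks

Total weighted distance at each candidate:
  δ (5, 13): total = 1385
  β (13, 13): total = 1501
  ε (15, 20): total = 2527
  γ (3, 2): total = 3167
  α (1, 11): total = 1973
Minimum is at δ with total 1385 blocks.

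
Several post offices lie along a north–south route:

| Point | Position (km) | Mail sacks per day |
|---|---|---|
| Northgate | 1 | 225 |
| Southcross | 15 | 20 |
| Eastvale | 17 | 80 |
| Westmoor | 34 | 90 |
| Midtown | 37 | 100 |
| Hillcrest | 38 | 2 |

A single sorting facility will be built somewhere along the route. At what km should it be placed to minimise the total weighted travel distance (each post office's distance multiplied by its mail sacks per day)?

x = 17

For a sum of weighted absolute distances on a line, the optimum is the weighted median (not the mean). Total weight W = 517; half-weight = 258.5.
Sort by position and accumulate weight:
  km 1 (Northgate, w=225) → cum 225
  km 15 (Southcross, w=20) → cum 245
  km 17 (Eastvale, w=80) → cum 325  ≥ 258.5 → median here
  km 34 (Westmoor, w=90) → cum 415
  km 37 (Midtown, w=100) → cum 515
  km 38 (Hillcrest, w=2) → cum 517
Optimal location: km 17.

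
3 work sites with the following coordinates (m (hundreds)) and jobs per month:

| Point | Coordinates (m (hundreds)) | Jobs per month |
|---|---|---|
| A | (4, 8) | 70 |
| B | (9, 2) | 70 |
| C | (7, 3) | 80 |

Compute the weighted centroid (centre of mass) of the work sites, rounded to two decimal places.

The minimiser of Σwᵢ‖p−pᵢ‖² is the weighted centroid p* = (Σwᵢpᵢ)/(Σwᵢ).
Σwᵢ = 220.
Σwᵢxᵢ = 70·4 + 70·9 + 80·7 = 1470.
Σwᵢyᵢ = 70·8 + 70·2 + 80·3 = 940.
x* = 1470/220 = 6.68, y* = 940/220 = 4.27.

(6.68, 4.27)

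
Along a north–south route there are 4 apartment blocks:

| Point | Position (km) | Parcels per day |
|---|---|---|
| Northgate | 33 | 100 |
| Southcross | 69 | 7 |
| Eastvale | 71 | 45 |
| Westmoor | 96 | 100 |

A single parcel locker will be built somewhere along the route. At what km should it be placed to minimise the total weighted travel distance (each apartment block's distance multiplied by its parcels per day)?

For a sum of weighted absolute distances on a line, the optimum is the weighted median (not the mean). Total weight W = 252; half-weight = 126.
Sort by position and accumulate weight:
  km 33 (Northgate, w=100) → cum 100
  km 69 (Southcross, w=7) → cum 107
  km 71 (Eastvale, w=45) → cum 152  ≥ 126 → median here
  km 96 (Westmoor, w=100) → cum 252
Optimal location: km 71.

x = 71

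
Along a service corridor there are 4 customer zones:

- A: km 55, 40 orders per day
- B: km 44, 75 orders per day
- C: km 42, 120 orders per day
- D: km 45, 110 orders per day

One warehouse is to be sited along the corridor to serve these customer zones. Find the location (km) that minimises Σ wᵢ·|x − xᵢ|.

x = 44

For a sum of weighted absolute distances on a line, the optimum is the weighted median (not the mean). Total weight W = 345; half-weight = 172.5.
Sort by position and accumulate weight:
  km 42 (C, w=120) → cum 120
  km 44 (B, w=75) → cum 195  ≥ 172.5 → median here
  km 45 (D, w=110) → cum 305
  km 55 (A, w=40) → cum 345
Optimal location: km 44.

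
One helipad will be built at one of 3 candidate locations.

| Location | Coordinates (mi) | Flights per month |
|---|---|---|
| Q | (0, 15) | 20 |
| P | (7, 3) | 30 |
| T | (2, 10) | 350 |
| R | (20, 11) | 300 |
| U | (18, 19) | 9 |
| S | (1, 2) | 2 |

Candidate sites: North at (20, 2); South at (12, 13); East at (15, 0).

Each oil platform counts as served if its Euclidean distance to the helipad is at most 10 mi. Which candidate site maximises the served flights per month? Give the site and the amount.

Coverage radius r = 10 mi; a point is covered iff (Δx)²+(Δy)² ≤ 10² = 100.
  North (20, 2): covers {R} → 300
  South (12, 13): covers {R, U} → 309
  East (15, 0): covers {P} → 30
Maximum coverage at South: 309 flights per month.

South, covering 309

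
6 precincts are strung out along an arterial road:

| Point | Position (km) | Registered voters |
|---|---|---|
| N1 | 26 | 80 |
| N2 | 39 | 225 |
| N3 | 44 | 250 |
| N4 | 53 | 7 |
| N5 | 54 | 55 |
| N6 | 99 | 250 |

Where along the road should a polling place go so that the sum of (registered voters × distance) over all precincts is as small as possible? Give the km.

x = 44

For a sum of weighted absolute distances on a line, the optimum is the weighted median (not the mean). Total weight W = 867; half-weight = 433.5.
Sort by position and accumulate weight:
  km 26 (N1, w=80) → cum 80
  km 39 (N2, w=225) → cum 305
  km 44 (N3, w=250) → cum 555  ≥ 433.5 → median here
  km 53 (N4, w=7) → cum 562
  km 54 (N5, w=55) → cum 617
  km 99 (N6, w=250) → cum 867
Optimal location: km 44.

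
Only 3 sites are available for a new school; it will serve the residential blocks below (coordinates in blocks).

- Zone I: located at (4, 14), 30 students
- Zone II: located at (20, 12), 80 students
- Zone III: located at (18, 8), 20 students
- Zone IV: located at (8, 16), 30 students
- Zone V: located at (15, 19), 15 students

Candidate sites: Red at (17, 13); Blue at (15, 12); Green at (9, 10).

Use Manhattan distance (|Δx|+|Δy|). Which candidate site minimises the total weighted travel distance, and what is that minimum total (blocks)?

Red, total 1340 blocks

Total weighted distance at each candidate:
  Red (17, 13): total = 1340
  Blue (15, 12): total = 1365
  Green (9, 10): total = 1965
Minimum is at Red with total 1340 blocks.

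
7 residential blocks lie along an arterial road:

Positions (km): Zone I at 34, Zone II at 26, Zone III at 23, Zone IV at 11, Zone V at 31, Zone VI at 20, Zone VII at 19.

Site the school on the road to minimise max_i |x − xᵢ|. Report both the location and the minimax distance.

location 22.5, max distance 11.5

The 1-center on a line is the midpoint of the two extreme points: leftmost at 11, rightmost at 34.
Optimal location = (11 + 34)/2 = 22.5; maximum distance = (34 − 11)/2 = 11.5.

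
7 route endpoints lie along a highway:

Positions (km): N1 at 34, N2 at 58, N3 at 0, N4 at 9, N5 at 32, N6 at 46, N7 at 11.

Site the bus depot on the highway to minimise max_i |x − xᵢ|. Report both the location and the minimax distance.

location 29, max distance 29

The 1-center on a line is the midpoint of the two extreme points: leftmost at 0, rightmost at 58.
Optimal location = (0 + 58)/2 = 29; maximum distance = (58 − 0)/2 = 29.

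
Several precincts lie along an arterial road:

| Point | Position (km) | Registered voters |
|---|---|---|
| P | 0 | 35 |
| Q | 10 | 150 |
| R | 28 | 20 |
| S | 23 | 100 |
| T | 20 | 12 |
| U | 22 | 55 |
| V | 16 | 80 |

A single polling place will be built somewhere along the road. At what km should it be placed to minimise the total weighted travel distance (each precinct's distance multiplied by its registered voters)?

For a sum of weighted absolute distances on a line, the optimum is the weighted median (not the mean). Total weight W = 452; half-weight = 226.
Sort by position and accumulate weight:
  km 0 (P, w=35) → cum 35
  km 10 (Q, w=150) → cum 185
  km 16 (V, w=80) → cum 265  ≥ 226 → median here
  km 20 (T, w=12) → cum 277
  km 22 (U, w=55) → cum 332
  km 23 (S, w=100) → cum 432
  km 28 (R, w=20) → cum 452
Optimal location: km 16.

x = 16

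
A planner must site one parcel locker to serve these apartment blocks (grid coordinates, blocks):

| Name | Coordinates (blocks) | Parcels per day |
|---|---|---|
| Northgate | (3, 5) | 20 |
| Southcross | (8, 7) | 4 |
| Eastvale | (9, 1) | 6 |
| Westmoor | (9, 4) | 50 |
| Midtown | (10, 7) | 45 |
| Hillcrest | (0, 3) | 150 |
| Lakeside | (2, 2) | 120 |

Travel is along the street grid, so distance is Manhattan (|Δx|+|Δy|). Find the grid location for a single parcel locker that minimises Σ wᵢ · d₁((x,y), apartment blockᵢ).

(2, 3)

Manhattan distance separates: Σwᵢ(|x−xᵢ|+|y−yᵢ|) = Σwᵢ|x−xᵢ| + Σwᵢ|y−yᵢ|, so x and y are optimised independently as 1-D weighted medians.
Total weight W = 395; half = 197.5.
x-coordinate, sorted with cumulative weight:
  x=0 (Hillcrest, w=150) cum 150
  x=2 (Lakeside, w=120) cum 270  ← median
  x=3 (Northgate, w=20) cum 290
  x=8 (Southcross, w=4) cum 294
  x=9 (Eastvale, w=6) cum 300
  x=9 (Westmoor, w=50) cum 350
  x=10 (Midtown, w=45) cum 395
⇒ x* = 2
y-coordinate, sorted with cumulative weight:
  y=1 (Eastvale, w=6) cum 6
  y=2 (Lakeside, w=120) cum 126
  y=3 (Hillcrest, w=150) cum 276  ← median
  y=4 (Westmoor, w=50) cum 326
  y=5 (Northgate, w=20) cum 346
  y=7 (Southcross, w=4) cum 350
  y=7 (Midtown, w=45) cum 395
⇒ y* = 3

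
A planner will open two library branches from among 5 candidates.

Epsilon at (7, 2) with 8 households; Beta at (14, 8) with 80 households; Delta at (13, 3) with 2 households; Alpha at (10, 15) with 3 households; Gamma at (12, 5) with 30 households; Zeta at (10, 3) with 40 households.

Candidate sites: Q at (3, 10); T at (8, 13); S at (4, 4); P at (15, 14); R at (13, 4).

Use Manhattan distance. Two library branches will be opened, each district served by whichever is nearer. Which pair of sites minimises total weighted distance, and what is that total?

{T, R}, total 698

Evaluate every pair (each demand assigned to the nearer of the two):
  {T, R}: total = 698
  {S, R}: total = 704
  {P, R}: total = 704
  {Q, R}: total = 722
  {S, P}: total = 1188
  {T, S}: total = 1502
  {T, P}: total = 1534
  {Q, P}: total = 1620
  {Q, S}: total = 1686
  {Q, T}: total = 1858
Best pair: {T, R} with total 698.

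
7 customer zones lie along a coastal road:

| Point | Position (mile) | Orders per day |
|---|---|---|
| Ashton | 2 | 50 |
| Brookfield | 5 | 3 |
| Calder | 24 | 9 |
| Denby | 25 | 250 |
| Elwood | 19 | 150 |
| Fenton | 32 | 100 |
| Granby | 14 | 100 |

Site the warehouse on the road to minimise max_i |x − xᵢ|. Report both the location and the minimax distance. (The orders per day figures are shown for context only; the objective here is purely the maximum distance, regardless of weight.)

The 1-center on a line is the midpoint of the two extreme points: leftmost at 2, rightmost at 32.
Optimal location = (2 + 32)/2 = 17; maximum distance = (32 − 2)/2 = 15.

location 17, max distance 15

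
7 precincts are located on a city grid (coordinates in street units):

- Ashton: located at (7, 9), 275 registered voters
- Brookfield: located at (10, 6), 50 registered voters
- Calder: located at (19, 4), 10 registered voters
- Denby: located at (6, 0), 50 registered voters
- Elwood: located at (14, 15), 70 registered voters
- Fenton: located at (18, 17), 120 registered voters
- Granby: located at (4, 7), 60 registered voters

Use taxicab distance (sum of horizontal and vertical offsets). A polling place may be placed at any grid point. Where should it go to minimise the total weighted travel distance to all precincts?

Manhattan distance separates: Σwᵢ(|x−xᵢ|+|y−yᵢ|) = Σwᵢ|x−xᵢ| + Σwᵢ|y−yᵢ|, so x and y are optimised independently as 1-D weighted medians.
Total weight W = 635; half = 317.5.
x-coordinate, sorted with cumulative weight:
  x=4 (Granby, w=60) cum 60
  x=6 (Denby, w=50) cum 110
  x=7 (Ashton, w=275) cum 385  ← median
  x=10 (Brookfield, w=50) cum 435
  x=14 (Elwood, w=70) cum 505
  x=18 (Fenton, w=120) cum 625
  x=19 (Calder, w=10) cum 635
⇒ x* = 7
y-coordinate, sorted with cumulative weight:
  y=0 (Denby, w=50) cum 50
  y=4 (Calder, w=10) cum 60
  y=6 (Brookfield, w=50) cum 110
  y=7 (Granby, w=60) cum 170
  y=9 (Ashton, w=275) cum 445  ← median
  y=15 (Elwood, w=70) cum 515
  y=17 (Fenton, w=120) cum 635
⇒ y* = 9

(7, 9)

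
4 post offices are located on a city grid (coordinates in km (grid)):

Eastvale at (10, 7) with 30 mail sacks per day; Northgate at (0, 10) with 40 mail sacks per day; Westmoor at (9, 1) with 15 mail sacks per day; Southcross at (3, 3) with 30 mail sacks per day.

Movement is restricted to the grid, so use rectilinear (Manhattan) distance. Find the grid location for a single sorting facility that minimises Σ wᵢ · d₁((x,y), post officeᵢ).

Manhattan distance separates: Σwᵢ(|x−xᵢ|+|y−yᵢ|) = Σwᵢ|x−xᵢ| + Σwᵢ|y−yᵢ|, so x and y are optimised independently as 1-D weighted medians.
Total weight W = 115; half = 57.5.
x-coordinate, sorted with cumulative weight:
  x=0 (Northgate, w=40) cum 40
  x=3 (Southcross, w=30) cum 70  ← median
  x=9 (Westmoor, w=15) cum 85
  x=10 (Eastvale, w=30) cum 115
⇒ x* = 3
y-coordinate, sorted with cumulative weight:
  y=1 (Westmoor, w=15) cum 15
  y=3 (Southcross, w=30) cum 45
  y=7 (Eastvale, w=30) cum 75  ← median
  y=10 (Northgate, w=40) cum 115
⇒ y* = 7

(3, 7)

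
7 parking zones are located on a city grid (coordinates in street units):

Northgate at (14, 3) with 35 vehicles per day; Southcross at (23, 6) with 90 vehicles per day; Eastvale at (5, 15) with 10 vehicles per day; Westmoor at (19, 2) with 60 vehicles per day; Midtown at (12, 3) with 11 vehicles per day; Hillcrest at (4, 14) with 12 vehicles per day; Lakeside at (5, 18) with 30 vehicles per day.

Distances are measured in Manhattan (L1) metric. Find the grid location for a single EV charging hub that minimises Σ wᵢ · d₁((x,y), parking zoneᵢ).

(19, 6)

Manhattan distance separates: Σwᵢ(|x−xᵢ|+|y−yᵢ|) = Σwᵢ|x−xᵢ| + Σwᵢ|y−yᵢ|, so x and y are optimised independently as 1-D weighted medians.
Total weight W = 248; half = 124.
x-coordinate, sorted with cumulative weight:
  x=4 (Hillcrest, w=12) cum 12
  x=5 (Eastvale, w=10) cum 22
  x=5 (Lakeside, w=30) cum 52
  x=12 (Midtown, w=11) cum 63
  x=14 (Northgate, w=35) cum 98
  x=19 (Westmoor, w=60) cum 158  ← median
  x=23 (Southcross, w=90) cum 248
⇒ x* = 19
y-coordinate, sorted with cumulative weight:
  y=2 (Westmoor, w=60) cum 60
  y=3 (Northgate, w=35) cum 95
  y=3 (Midtown, w=11) cum 106
  y=6 (Southcross, w=90) cum 196  ← median
  y=14 (Hillcrest, w=12) cum 208
  y=15 (Eastvale, w=10) cum 218
  y=18 (Lakeside, w=30) cum 248
⇒ y* = 6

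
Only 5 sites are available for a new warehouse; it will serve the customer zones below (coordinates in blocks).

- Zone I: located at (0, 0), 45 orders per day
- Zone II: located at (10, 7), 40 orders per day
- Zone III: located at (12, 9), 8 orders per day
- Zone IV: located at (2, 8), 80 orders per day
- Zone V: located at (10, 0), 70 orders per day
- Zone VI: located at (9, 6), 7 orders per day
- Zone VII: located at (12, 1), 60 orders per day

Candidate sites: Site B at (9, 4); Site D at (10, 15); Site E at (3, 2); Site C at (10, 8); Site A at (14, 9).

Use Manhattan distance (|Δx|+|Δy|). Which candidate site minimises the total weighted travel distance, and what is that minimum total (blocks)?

Site B, total 2413 blocks

Total weighted distance at each candidate:
  Site B (9, 4): total = 2413
  Site D (10, 15): total = 4789
  Site E (3, 2): total = 2693
  Site C (10, 8): total = 2635
  Site A (14, 9): total = 3897
Minimum is at Site B with total 2413 blocks.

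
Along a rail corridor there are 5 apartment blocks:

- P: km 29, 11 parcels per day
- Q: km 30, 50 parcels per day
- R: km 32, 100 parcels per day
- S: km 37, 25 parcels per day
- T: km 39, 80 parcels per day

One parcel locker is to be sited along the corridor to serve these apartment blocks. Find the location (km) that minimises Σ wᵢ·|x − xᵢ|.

For a sum of weighted absolute distances on a line, the optimum is the weighted median (not the mean). Total weight W = 266; half-weight = 133.
Sort by position and accumulate weight:
  km 29 (P, w=11) → cum 11
  km 30 (Q, w=50) → cum 61
  km 32 (R, w=100) → cum 161  ≥ 133 → median here
  km 37 (S, w=25) → cum 186
  km 39 (T, w=80) → cum 266
Optimal location: km 32.

x = 32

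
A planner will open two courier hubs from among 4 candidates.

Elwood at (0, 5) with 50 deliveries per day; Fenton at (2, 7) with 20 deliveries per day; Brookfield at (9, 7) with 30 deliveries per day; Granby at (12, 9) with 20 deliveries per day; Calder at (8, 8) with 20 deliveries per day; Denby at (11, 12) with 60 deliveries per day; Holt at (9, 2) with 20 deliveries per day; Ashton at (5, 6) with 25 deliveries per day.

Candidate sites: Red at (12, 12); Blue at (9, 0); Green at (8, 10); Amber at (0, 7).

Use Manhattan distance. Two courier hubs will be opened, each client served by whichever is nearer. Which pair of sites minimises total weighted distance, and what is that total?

Evaluate every pair (each demand assigned to the nearer of the two):
  {Green, Amber}: total = 1030
  {Red, Amber}: total = 1070
  {Red, Green}: total = 1465
  {Blue, Green}: total = 1605
  {Red, Blue}: total = 1760
  {Blue, Amber}: total = 1800
Best pair: {Green, Amber} with total 1030.

{Green, Amber}, total 1030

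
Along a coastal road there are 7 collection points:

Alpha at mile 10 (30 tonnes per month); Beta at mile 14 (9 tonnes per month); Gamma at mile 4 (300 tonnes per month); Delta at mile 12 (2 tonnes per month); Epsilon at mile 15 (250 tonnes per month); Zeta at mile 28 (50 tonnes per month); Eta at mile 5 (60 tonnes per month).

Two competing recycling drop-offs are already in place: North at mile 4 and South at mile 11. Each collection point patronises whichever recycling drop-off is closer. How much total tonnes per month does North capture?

360

The indifferent point is the midpoint (4+11)/2 = 7.5; collection points left of it (closer to North at 4) go to North, those right go to South.
  Gamma at 4 (w=300) → North
  Eta at 5 (w=60) → North
  Alpha at 10 (w=30) → South
  Delta at 12 (w=2) → South
  Beta at 14 (w=9) → South
  Epsilon at 15 (w=250) → South
  Zeta at 28 (w=50) → South
North captures 360; South captures 341.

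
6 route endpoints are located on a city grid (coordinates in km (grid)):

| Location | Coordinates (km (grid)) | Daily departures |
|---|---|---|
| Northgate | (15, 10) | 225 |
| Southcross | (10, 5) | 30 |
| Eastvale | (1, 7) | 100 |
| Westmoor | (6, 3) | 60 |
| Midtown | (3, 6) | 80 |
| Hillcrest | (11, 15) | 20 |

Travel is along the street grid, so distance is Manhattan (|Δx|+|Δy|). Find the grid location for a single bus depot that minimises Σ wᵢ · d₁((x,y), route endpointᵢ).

(10, 7)

Manhattan distance separates: Σwᵢ(|x−xᵢ|+|y−yᵢ|) = Σwᵢ|x−xᵢ| + Σwᵢ|y−yᵢ|, so x and y are optimised independently as 1-D weighted medians.
Total weight W = 515; half = 257.5.
x-coordinate, sorted with cumulative weight:
  x=1 (Eastvale, w=100) cum 100
  x=3 (Midtown, w=80) cum 180
  x=6 (Westmoor, w=60) cum 240
  x=10 (Southcross, w=30) cum 270  ← median
  x=11 (Hillcrest, w=20) cum 290
  x=15 (Northgate, w=225) cum 515
⇒ x* = 10
y-coordinate, sorted with cumulative weight:
  y=3 (Westmoor, w=60) cum 60
  y=5 (Southcross, w=30) cum 90
  y=6 (Midtown, w=80) cum 170
  y=7 (Eastvale, w=100) cum 270  ← median
  y=10 (Northgate, w=225) cum 495
  y=15 (Hillcrest, w=20) cum 515
⇒ y* = 7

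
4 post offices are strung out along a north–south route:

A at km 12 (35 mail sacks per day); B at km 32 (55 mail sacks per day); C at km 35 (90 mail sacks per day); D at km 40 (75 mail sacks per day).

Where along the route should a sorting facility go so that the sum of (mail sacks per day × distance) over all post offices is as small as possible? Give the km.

x = 35

For a sum of weighted absolute distances on a line, the optimum is the weighted median (not the mean). Total weight W = 255; half-weight = 127.5.
Sort by position and accumulate weight:
  km 12 (A, w=35) → cum 35
  km 32 (B, w=55) → cum 90
  km 35 (C, w=90) → cum 180  ≥ 127.5 → median here
  km 40 (D, w=75) → cum 255
Optimal location: km 35.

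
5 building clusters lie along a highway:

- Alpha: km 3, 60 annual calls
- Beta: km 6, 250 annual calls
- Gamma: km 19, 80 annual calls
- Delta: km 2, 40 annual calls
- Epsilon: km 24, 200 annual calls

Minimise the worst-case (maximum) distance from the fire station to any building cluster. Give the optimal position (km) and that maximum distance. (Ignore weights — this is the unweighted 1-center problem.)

location 13, max distance 11

The 1-center on a line is the midpoint of the two extreme points: leftmost at 2, rightmost at 24.
Optimal location = (2 + 24)/2 = 13; maximum distance = (24 − 2)/2 = 11.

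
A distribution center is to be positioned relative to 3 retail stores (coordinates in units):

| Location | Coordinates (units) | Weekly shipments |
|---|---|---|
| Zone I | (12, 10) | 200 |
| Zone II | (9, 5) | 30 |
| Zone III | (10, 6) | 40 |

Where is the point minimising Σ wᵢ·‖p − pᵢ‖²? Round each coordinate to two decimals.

(11.37, 8.85)

The minimiser of Σwᵢ‖p−pᵢ‖² is the weighted centroid p* = (Σwᵢpᵢ)/(Σwᵢ).
Σwᵢ = 270.
Σwᵢxᵢ = 200·12 + 30·9 + 40·10 = 3070.
Σwᵢyᵢ = 200·10 + 30·5 + 40·6 = 2390.
x* = 3070/270 = 11.37, y* = 2390/270 = 8.85.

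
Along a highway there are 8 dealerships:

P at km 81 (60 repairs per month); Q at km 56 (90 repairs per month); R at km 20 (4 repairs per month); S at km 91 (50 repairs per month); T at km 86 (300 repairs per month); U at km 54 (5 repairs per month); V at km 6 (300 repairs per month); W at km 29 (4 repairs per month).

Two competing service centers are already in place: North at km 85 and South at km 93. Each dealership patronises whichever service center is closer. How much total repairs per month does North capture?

763

The indifferent point is the midpoint (85+93)/2 = 89; dealerships left of it (closer to North at 85) go to North, those right go to South.
  V at 6 (w=300) → North
  R at 20 (w=4) → North
  W at 29 (w=4) → North
  U at 54 (w=5) → North
  Q at 56 (w=90) → North
  P at 81 (w=60) → North
  T at 86 (w=300) → North
  S at 91 (w=50) → South
North captures 763; South captures 50.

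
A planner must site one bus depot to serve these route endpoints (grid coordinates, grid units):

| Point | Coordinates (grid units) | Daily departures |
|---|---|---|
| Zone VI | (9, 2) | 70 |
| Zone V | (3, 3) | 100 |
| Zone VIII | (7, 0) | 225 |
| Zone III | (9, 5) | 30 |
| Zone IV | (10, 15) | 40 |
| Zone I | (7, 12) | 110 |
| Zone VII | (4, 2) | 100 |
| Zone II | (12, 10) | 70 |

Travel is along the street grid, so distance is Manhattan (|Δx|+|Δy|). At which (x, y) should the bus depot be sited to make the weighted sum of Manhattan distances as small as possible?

Manhattan distance separates: Σwᵢ(|x−xᵢ|+|y−yᵢ|) = Σwᵢ|x−xᵢ| + Σwᵢ|y−yᵢ|, so x and y are optimised independently as 1-D weighted medians.
Total weight W = 745; half = 372.5.
x-coordinate, sorted with cumulative weight:
  x=3 (Zone V, w=100) cum 100
  x=4 (Zone VII, w=100) cum 200
  x=7 (Zone VIII, w=225) cum 425  ← median
  x=7 (Zone I, w=110) cum 535
  x=9 (Zone VI, w=70) cum 605
  x=9 (Zone III, w=30) cum 635
  x=10 (Zone IV, w=40) cum 675
  x=12 (Zone II, w=70) cum 745
⇒ x* = 7
y-coordinate, sorted with cumulative weight:
  y=0 (Zone VIII, w=225) cum 225
  y=2 (Zone VI, w=70) cum 295
  y=2 (Zone VII, w=100) cum 395  ← median
  y=3 (Zone V, w=100) cum 495
  y=5 (Zone III, w=30) cum 525
  y=10 (Zone II, w=70) cum 595
  y=12 (Zone I, w=110) cum 705
  y=15 (Zone IV, w=40) cum 745
⇒ y* = 2

(7, 2)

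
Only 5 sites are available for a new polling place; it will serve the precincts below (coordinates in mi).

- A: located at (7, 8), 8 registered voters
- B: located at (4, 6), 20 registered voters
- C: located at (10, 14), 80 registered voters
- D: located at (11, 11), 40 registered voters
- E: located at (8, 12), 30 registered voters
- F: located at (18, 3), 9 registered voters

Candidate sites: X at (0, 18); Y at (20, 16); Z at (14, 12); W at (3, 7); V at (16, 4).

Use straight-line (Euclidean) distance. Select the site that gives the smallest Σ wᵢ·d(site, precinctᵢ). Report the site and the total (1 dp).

Total weighted distance at each candidate:
  X (0, 18): total = 2244.7
  Y (20, 16): total = 2225.0
  Z (14, 12): total = 1050.6
  W (3, 7): total = 1562.8
  V (16, 4): total = 1958.7
Minimum is at Z with total 1050.6 mi.

Z, total 1050.6 mi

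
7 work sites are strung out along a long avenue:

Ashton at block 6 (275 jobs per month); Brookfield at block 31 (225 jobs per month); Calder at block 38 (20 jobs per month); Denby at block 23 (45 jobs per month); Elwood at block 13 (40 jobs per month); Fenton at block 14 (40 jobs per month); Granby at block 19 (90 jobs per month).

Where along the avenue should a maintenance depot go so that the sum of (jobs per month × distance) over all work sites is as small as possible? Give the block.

x = 19

For a sum of weighted absolute distances on a line, the optimum is the weighted median (not the mean). Total weight W = 735; half-weight = 367.5.
Sort by position and accumulate weight:
  block 6 (Ashton, w=275) → cum 275
  block 13 (Elwood, w=40) → cum 315
  block 14 (Fenton, w=40) → cum 355
  block 19 (Granby, w=90) → cum 445  ≥ 367.5 → median here
  block 23 (Denby, w=45) → cum 490
  block 31 (Brookfield, w=225) → cum 715
  block 38 (Calder, w=20) → cum 735
Optimal location: block 19.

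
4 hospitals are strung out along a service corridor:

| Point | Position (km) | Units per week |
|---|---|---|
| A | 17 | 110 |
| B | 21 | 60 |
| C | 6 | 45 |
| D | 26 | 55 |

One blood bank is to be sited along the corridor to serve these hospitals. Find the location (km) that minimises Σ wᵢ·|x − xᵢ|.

For a sum of weighted absolute distances on a line, the optimum is the weighted median (not the mean). Total weight W = 270; half-weight = 135.
Sort by position and accumulate weight:
  km 6 (C, w=45) → cum 45
  km 17 (A, w=110) → cum 155  ≥ 135 → median here
  km 21 (B, w=60) → cum 215
  km 26 (D, w=55) → cum 270
Optimal location: km 17.

x = 17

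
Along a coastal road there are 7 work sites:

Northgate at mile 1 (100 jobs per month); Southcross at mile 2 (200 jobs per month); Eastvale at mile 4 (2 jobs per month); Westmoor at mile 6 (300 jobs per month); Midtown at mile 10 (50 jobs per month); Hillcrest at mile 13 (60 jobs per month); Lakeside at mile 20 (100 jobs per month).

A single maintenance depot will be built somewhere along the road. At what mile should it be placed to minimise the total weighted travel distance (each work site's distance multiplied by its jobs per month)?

x = 6

For a sum of weighted absolute distances on a line, the optimum is the weighted median (not the mean). Total weight W = 812; half-weight = 406.
Sort by position and accumulate weight:
  mile 1 (Northgate, w=100) → cum 100
  mile 2 (Southcross, w=200) → cum 300
  mile 4 (Eastvale, w=2) → cum 302
  mile 6 (Westmoor, w=300) → cum 602  ≥ 406 → median here
  mile 10 (Midtown, w=50) → cum 652
  mile 13 (Hillcrest, w=60) → cum 712
  mile 20 (Lakeside, w=100) → cum 812
Optimal location: mile 6.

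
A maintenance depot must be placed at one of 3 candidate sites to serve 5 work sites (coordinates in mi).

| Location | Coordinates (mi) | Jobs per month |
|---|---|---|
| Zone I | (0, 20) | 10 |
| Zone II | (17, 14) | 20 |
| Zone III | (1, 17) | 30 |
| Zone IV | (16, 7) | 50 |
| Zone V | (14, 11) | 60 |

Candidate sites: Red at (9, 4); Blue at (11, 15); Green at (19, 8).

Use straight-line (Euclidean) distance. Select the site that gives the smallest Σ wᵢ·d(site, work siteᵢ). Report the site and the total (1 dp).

Blue, total 1320.1 mi

Total weighted distance at each candidate:
  Red (9, 4): total = 1794.6
  Blue (11, 15): total = 1320.1
  Green (19, 8): total = 1462.9
Minimum is at Blue with total 1320.1 mi.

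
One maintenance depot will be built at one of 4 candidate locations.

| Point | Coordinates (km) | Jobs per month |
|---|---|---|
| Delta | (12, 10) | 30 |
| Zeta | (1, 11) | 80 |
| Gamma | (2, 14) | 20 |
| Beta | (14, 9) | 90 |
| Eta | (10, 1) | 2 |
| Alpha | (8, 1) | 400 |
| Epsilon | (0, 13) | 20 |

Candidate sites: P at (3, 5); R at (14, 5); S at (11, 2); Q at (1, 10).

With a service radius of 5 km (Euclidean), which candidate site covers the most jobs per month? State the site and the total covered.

S, covering 402

Coverage radius r = 5 km; a point is covered iff (Δx)²+(Δy)² ≤ 5² = 25.
  P (3, 5): covers {none} → 0
  R (14, 5): covers {Beta} → 90
  S (11, 2): covers {Eta, Alpha} → 402
  Q (1, 10): covers {Zeta, Gamma, Epsilon} → 120
Maximum coverage at S: 402 jobs per month.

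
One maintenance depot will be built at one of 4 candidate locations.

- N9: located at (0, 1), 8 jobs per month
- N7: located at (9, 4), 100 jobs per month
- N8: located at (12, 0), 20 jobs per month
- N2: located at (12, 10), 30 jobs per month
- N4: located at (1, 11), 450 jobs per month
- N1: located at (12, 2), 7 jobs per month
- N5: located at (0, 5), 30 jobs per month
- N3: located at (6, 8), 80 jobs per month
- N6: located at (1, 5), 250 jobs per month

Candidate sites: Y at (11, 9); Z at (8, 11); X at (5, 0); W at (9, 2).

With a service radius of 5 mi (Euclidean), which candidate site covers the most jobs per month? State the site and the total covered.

W, covering 127

Coverage radius r = 5 mi; a point is covered iff (Δx)²+(Δy)² ≤ 5² = 25.
  Y (11, 9): covers {N2} → 30
  Z (8, 11): covers {N2, N3} → 110
  X (5, 0): covers {none} → 0
  W (9, 2): covers {N7, N8, N1} → 127
Maximum coverage at W: 127 jobs per month.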